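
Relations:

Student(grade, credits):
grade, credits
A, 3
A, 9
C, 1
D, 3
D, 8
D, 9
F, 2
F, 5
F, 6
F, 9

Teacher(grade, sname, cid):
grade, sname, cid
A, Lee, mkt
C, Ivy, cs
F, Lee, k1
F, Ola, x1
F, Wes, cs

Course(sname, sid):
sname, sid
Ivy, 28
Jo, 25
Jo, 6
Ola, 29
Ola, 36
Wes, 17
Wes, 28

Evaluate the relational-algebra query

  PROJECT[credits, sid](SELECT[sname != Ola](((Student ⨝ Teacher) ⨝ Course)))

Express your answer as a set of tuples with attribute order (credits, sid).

{(1, 28), (2, 17), (2, 28), (5, 17), (5, 28), (6, 17), (6, 28), (9, 17), (9, 28)}

Joining Student and Teacher on grade yields {(A, 3, Lee, mkt), (A, 9, Lee, mkt), (C, 1, Ivy, cs), (F, 2, Lee, k1), (F, 2, Ola, x1), (F, 2, Wes, cs), (F, 5, Lee, k1), (F, 5, Ola, x1), (F, 5, Wes, cs), (F, 6, Lee, k1), (F, 6, Ola, x1), (F, 6, Wes, cs), (F, 9, Lee, k1), (F, 9, Ola, x1), (F, 9, Wes, cs)}.
Joining (Student ⨝ Teacher) and Course on sname yields {(C, 1, Ivy, cs, 28), (F, 2, Ola, x1, 29), (F, 2, Ola, x1, 36), (F, 2, Wes, cs, 17), (F, 2, Wes, cs, 28), (F, 5, Ola, x1, 29), (F, 5, Ola, x1, 36), (F, 5, Wes, cs, 17), (F, 5, Wes, cs, 28), (F, 6, Ola, x1, 29), (F, 6, Ola, x1, 36), (F, 6, Wes, cs, 17), (F, 6, Wes, cs, 28), (F, 9, Ola, x1, 29), (F, 9, Ola, x1, 36), (F, 9, Wes, cs, 17), (F, 9, Wes, cs, 28)}.
Selection sname != Ola: {(C, 1, Ivy, cs, 28), (F, 2, Wes, cs, 17), (F, 2, Wes, cs, 28), (F, 5, Wes, cs, 17), (F, 5, Wes, cs, 28), (F, 6, Wes, cs, 17), (F, 6, Wes, cs, 28), (F, 9, Wes, cs, 17), (F, 9, Wes, cs, 28)}
Keep only column(s) credits, sid: {(1, 28), (2, 17), (2, 28), (5, 17), (5, 28), (6, 17), (6, 28), (9, 17), (9, 28)}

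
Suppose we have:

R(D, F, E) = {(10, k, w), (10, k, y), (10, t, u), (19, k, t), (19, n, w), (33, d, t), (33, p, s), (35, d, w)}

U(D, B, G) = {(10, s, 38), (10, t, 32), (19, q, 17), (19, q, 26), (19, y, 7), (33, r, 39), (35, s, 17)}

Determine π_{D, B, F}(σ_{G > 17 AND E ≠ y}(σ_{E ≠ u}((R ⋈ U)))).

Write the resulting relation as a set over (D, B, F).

{(10, s, k), (10, t, k), (19, q, k), (19, q, n), (33, r, d), (33, r, p)}

Natural join on D: {(10, k, w, s, 38), (10, k, w, t, 32), (10, k, y, s, 38), (10, k, y, t, 32), (10, t, u, s, 38), (10, t, u, t, 32), (19, k, t, q, 17), (19, k, t, q, 26), (19, k, t, y, 7), (19, n, w, q, 17), (19, n, w, q, 26), (19, n, w, y, 7), (33, d, t, r, 39), (33, p, s, r, 39), (35, d, w, s, 17)}
Filtering on E ≠ u leaves {(10, k, w, s, 38), (10, k, w, t, 32), (10, k, y, s, 38), (10, k, y, t, 32), (19, k, t, q, 17), (19, k, t, q, 26), (19, k, t, y, 7), (19, n, w, q, 17), (19, n, w, q, 26), (19, n, w, y, 7), (33, d, t, r, 39), (33, p, s, r, 39), (35, d, w, s, 17)}.
Filtering on G > 17 AND E ≠ y leaves {(10, k, w, s, 38), (10, k, w, t, 32), (19, k, t, q, 26), (19, n, w, q, 26), (33, d, t, r, 39), (33, p, s, r, 39)}.
Projecting to D, B, F: {(10, s, k), (10, t, k), (19, q, k), (19, q, n), (33, r, d), (33, r, p)}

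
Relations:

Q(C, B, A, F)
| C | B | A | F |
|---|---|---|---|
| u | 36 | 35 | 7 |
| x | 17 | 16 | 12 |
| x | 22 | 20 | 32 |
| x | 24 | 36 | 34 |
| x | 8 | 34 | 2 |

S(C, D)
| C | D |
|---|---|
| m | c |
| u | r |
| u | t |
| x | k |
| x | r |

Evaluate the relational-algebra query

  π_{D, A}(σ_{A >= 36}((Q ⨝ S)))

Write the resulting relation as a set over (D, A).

Joining Q and S on C yields {(u, 36, 35, 7, r), (u, 36, 35, 7, t), (x, 17, 16, 12, k), (x, 17, 16, 12, r), (x, 22, 20, 32, k), (x, 22, 20, 32, r), (x, 24, 36, 34, k), (x, 24, 36, 34, r), (x, 8, 34, 2, k), (x, 8, 34, 2, r)}.
Apply σ_{A >= 36}; surviving tuples: {(x, 24, 36, 34, k), (x, 24, 36, 34, r)}
Projecting to D, A: {(k, 36), (r, 36)}

{(k, 36), (r, 36)}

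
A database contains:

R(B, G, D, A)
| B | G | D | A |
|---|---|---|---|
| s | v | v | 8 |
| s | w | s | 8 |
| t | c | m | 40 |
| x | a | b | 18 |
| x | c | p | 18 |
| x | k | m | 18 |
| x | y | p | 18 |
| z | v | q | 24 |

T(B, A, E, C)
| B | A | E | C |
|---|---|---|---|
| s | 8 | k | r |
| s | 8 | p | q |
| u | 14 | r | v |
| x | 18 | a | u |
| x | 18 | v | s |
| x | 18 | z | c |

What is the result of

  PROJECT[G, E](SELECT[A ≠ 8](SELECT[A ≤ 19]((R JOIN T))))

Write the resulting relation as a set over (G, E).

{(a, a), (a, v), (a, z), (c, a), (c, v), (c, z), (k, a), (k, v), (k, z), (y, a), (y, v), (y, z)}

Joining R and T on B, A yields {(s, v, v, 8, k, r), (s, v, v, 8, p, q), (s, w, s, 8, k, r), (s, w, s, 8, p, q), (x, a, b, 18, a, u), (x, a, b, 18, v, s), (x, a, b, 18, z, c), (x, c, p, 18, a, u), (x, c, p, 18, v, s), (x, c, p, 18, z, c), (x, k, m, 18, a, u), (x, k, m, 18, v, s), (x, k, m, 18, z, c), (x, y, p, 18, a, u), (x, y, p, 18, v, s), (x, y, p, 18, z, c)}.
Filtering on A ≤ 19 leaves {(s, v, v, 8, k, r), (s, v, v, 8, p, q), (s, w, s, 8, k, r), (s, w, s, 8, p, q), (x, a, b, 18, a, u), (x, a, b, 18, v, s), (x, a, b, 18, z, c), (x, c, p, 18, a, u), (x, c, p, 18, v, s), (x, c, p, 18, z, c), (x, k, m, 18, a, u), (x, k, m, 18, v, s), (x, k, m, 18, z, c), (x, y, p, 18, a, u), (x, y, p, 18, v, s), (x, y, p, 18, z, c)}.
Filtering on A ≠ 8 leaves {(x, a, b, 18, a, u), (x, a, b, 18, v, s), (x, a, b, 18, z, c), (x, c, p, 18, a, u), (x, c, p, 18, v, s), (x, c, p, 18, z, c), (x, k, m, 18, a, u), (x, k, m, 18, v, s), (x, k, m, 18, z, c), (x, y, p, 18, a, u), (x, y, p, 18, v, s), (x, y, p, 18, z, c)}.
π[G, E]: project onto (G, E) → {(a, a), (a, v), (a, z), (c, a), (c, v), (c, z), (k, a), (k, v), (k, z), (y, a), (y, v), (y, z)}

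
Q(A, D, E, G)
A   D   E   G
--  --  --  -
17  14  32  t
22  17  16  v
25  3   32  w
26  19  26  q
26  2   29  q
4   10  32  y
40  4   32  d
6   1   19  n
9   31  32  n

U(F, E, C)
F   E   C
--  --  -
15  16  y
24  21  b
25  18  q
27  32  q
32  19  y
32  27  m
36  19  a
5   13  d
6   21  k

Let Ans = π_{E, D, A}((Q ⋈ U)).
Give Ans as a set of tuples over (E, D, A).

{(16, 17, 22), (19, 1, 6), (32, 10, 4), (32, 14, 17), (32, 3, 25), (32, 31, 9), (32, 4, 40)}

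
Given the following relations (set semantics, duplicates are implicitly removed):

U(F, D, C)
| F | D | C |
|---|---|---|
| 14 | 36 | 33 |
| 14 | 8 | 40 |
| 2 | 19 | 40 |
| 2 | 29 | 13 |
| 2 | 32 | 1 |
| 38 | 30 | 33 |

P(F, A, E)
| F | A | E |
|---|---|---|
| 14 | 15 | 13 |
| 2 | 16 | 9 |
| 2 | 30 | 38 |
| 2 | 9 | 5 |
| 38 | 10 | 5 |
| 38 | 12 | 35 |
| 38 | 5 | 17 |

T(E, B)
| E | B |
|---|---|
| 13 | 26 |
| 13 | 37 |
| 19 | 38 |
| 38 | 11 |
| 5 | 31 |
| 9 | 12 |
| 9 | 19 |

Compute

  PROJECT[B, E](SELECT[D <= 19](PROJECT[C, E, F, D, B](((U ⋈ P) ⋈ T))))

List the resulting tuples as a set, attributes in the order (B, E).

{(11, 38), (12, 9), (19, 9), (26, 13), (31, 5), (37, 13)}

Joining U and P on F yields {(14, 36, 33, 15, 13), (14, 8, 40, 15, 13), (2, 19, 40, 16, 9), (2, 19, 40, 30, 38), (2, 19, 40, 9, 5), (2, 29, 13, 16, 9), (2, 29, 13, 30, 38), (2, 29, 13, 9, 5), (2, 32, 1, 16, 9), (2, 32, 1, 30, 38), (2, 32, 1, 9, 5), (38, 30, 33, 10, 5), (38, 30, 33, 12, 35), (38, 30, 33, 5, 17)}.
Joining (U ⋈ P) and T on E yields {(14, 36, 33, 15, 13, 26), (14, 36, 33, 15, 13, 37), (14, 8, 40, 15, 13, 26), (14, 8, 40, 15, 13, 37), (2, 19, 40, 16, 9, 12), (2, 19, 40, 16, 9, 19), (2, 19, 40, 30, 38, 11), (2, 19, 40, 9, 5, 31), (2, 29, 13, 16, 9, 12), (2, 29, 13, 16, 9, 19), (2, 29, 13, 30, 38, 11), (2, 29, 13, 9, 5, 31), (2, 32, 1, 16, 9, 12), (2, 32, 1, 16, 9, 19), (2, 32, 1, 30, 38, 11), (2, 32, 1, 9, 5, 31), (38, 30, 33, 10, 5, 31)}.
π_{C, E, F, D, B} gives {(1, 38, 2, 32, 11), (1, 5, 2, 32, 31), (1, 9, 2, 32, 12), (1, 9, 2, 32, 19), (13, 38, 2, 29, 11), (13, 5, 2, 29, 31), (13, 9, 2, 29, 12), (13, 9, 2, 29, 19), (33, 13, 14, 36, 26), (33, 13, 14, 36, 37), (33, 5, 38, 30, 31), (40, 13, 14, 8, 26), (40, 13, 14, 8, 37), (40, 38, 2, 19, 11), (40, 5, 2, 19, 31), (40, 9, 2, 19, 12), (40, 9, 2, 19, 19)}.
Filtering on D <= 19 leaves {(40, 13, 14, 8, 26), (40, 13, 14, 8, 37), (40, 38, 2, 19, 11), (40, 5, 2, 19, 31), (40, 9, 2, 19, 12), (40, 9, 2, 19, 19)}.
π_{B, E} gives {(11, 38), (12, 9), (19, 9), (26, 13), (31, 5), (37, 13)}.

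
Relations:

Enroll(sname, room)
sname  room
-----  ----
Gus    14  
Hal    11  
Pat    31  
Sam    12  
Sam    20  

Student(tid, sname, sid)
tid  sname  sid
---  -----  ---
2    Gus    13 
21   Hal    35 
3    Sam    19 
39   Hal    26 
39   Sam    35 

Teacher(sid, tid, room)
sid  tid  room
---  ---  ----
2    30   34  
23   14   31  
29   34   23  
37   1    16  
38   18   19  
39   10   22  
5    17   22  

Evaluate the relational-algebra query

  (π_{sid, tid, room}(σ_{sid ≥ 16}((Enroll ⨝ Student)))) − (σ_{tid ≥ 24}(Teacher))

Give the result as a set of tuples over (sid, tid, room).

Enroll ⋈ Student (natural join on sname): {(Gus, 14, 2, 13), (Hal, 11, 21, 35), (Hal, 11, 39, 26), (Sam, 12, 3, 19), (Sam, 12, 39, 35), (Sam, 20, 3, 19), (Sam, 20, 39, 35)}
Selection sid ≥ 16: {(Hal, 11, 21, 35), (Hal, 11, 39, 26), (Sam, 12, 3, 19), (Sam, 12, 39, 35), (Sam, 20, 3, 19), (Sam, 20, 39, 35)}
Projecting to sid, tid, room: {(19, 3, 12), (19, 3, 20), (26, 39, 11), (35, 21, 11), (35, 39, 12), (35, 39, 20)}
Selection tid ≥ 24: {(2, 30, 34), (29, 34, 23)}
Set difference of the two operands is {(19, 3, 12), (19, 3, 20), (26, 39, 11), (35, 21, 11), (35, 39, 12), (35, 39, 20)}.

{(19, 3, 12), (19, 3, 20), (26, 39, 11), (35, 21, 11), (35, 39, 12), (35, 39, 20)}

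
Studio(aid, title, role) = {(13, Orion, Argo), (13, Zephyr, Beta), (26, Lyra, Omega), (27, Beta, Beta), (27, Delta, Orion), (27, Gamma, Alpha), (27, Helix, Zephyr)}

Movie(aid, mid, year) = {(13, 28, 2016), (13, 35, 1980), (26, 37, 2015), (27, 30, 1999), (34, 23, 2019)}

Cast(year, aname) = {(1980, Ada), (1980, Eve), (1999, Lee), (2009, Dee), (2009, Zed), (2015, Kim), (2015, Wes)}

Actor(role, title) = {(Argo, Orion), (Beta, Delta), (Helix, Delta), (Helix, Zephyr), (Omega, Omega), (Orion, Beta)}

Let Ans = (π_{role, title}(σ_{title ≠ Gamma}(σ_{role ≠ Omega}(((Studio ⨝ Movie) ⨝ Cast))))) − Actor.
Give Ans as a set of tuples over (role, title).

Studio ⋈ Movie (natural join on aid): {(13, Orion, Argo, 28, 2016), (13, Orion, Argo, 35, 1980), (13, Zephyr, Beta, 28, 2016), (13, Zephyr, Beta, 35, 1980), (26, Lyra, Omega, 37, 2015), (27, Beta, Beta, 30, 1999), (27, Delta, Orion, 30, 1999), (27, Gamma, Alpha, 30, 1999), (27, Helix, Zephyr, 30, 1999)}
(Studio ⨝ Movie) ⋈ Cast (natural join on year): {(13, Orion, Argo, 35, 1980, Ada), (13, Orion, Argo, 35, 1980, Eve), (13, Zephyr, Beta, 35, 1980, Ada), (13, Zephyr, Beta, 35, 1980, Eve), (26, Lyra, Omega, 37, 2015, Kim), (26, Lyra, Omega, 37, 2015, Wes), (27, Beta, Beta, 30, 1999, Lee), (27, Delta, Orion, 30, 1999, Lee), (27, Gamma, Alpha, 30, 1999, Lee), (27, Helix, Zephyr, 30, 1999, Lee)}
Filtering on role ≠ Omega leaves {(13, Orion, Argo, 35, 1980, Ada), (13, Orion, Argo, 35, 1980, Eve), (13, Zephyr, Beta, 35, 1980, Ada), (13, Zephyr, Beta, 35, 1980, Eve), (27, Beta, Beta, 30, 1999, Lee), (27, Delta, Orion, 30, 1999, Lee), (27, Gamma, Alpha, 30, 1999, Lee), (27, Helix, Zephyr, 30, 1999, Lee)}.
Filtering on title ≠ Gamma leaves {(13, Orion, Argo, 35, 1980, Ada), (13, Orion, Argo, 35, 1980, Eve), (13, Zephyr, Beta, 35, 1980, Ada), (13, Zephyr, Beta, 35, 1980, Eve), (27, Beta, Beta, 30, 1999, Lee), (27, Delta, Orion, 30, 1999, Lee), (27, Helix, Zephyr, 30, 1999, Lee)}.
Keep only column(s) role, title (2 duplicate(s) eliminated): {(Argo, Orion), (Beta, Beta), (Beta, Zephyr), (Orion, Delta), (Zephyr, Helix)}
Set difference of the two operands is {(Beta, Beta), (Beta, Zephyr), (Orion, Delta), (Zephyr, Helix)}.

{(Beta, Beta), (Beta, Zephyr), (Orion, Delta), (Zephyr, Helix)}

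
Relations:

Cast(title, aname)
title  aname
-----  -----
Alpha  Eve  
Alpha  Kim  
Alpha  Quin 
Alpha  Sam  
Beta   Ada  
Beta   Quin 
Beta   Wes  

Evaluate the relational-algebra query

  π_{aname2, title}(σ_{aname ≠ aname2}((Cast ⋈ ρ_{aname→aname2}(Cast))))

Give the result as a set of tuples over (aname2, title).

ρ[aname→aname2]: schema becomes (title, aname2); tuples unchanged.
Natural join on title: {(Alpha, Eve, Eve), (Alpha, Eve, Kim), (Alpha, Eve, Quin), (Alpha, Eve, Sam), (Alpha, Kim, Eve), (Alpha, Kim, Kim), (Alpha, Kim, Quin), (Alpha, Kim, Sam), (Alpha, Quin, Eve), (Alpha, Quin, Kim), (Alpha, Quin, Quin), (Alpha, Quin, Sam), (Alpha, Sam, Eve), (Alpha, Sam, Kim), (Alpha, Sam, Quin), (Alpha, Sam, Sam), (Beta, Ada, Ada), (Beta, Ada, Quin), (Beta, Ada, Wes), (Beta, Quin, Ada), (Beta, Quin, Quin), (Beta, Quin, Wes), (Beta, Wes, Ada), (Beta, Wes, Quin), (Beta, Wes, Wes)}
Filtering on aname ≠ aname2 leaves {(Alpha, Eve, Kim), (Alpha, Eve, Quin), (Alpha, Eve, Sam), (Alpha, Kim, Eve), (Alpha, Kim, Quin), (Alpha, Kim, Sam), (Alpha, Quin, Eve), (Alpha, Quin, Kim), (Alpha, Quin, Sam), (Alpha, Sam, Eve), (Alpha, Sam, Kim), (Alpha, Sam, Quin), (Beta, Ada, Quin), (Beta, Ada, Wes), (Beta, Quin, Ada), (Beta, Quin, Wes), (Beta, Wes, Ada), (Beta, Wes, Quin)}.
π_{aname2, title} gives {(Ada, Beta), (Eve, Alpha), (Kim, Alpha), (Quin, Alpha), (Quin, Beta), (Sam, Alpha), (Wes, Beta)} (11 duplicate(s) eliminated).

{(Ada, Beta), (Eve, Alpha), (Kim, Alpha), (Quin, Alpha), (Quin, Beta), (Sam, Alpha), (Wes, Beta)}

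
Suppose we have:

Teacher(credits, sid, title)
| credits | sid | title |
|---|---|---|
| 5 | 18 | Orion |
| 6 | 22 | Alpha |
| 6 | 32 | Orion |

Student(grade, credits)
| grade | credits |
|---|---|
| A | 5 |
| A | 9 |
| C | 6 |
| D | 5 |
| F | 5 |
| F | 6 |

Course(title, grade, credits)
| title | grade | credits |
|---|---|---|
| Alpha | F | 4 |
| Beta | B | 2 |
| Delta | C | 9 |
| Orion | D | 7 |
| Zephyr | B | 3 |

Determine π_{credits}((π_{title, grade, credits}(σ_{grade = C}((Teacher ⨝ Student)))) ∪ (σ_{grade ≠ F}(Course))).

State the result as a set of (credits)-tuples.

{2, 3, 6, 7, 9}

Joining Teacher and Student on credits yields {(5, 18, Orion, A), (5, 18, Orion, D), (5, 18, Orion, F), (6, 22, Alpha, C), (6, 22, Alpha, F), (6, 32, Orion, C), (6, 32, Orion, F)}.
σ[grade = C]: keep tuples satisfying grade = C → {(6, 22, Alpha, C), (6, 32, Orion, C)}
π_{title, grade, credits} gives {(Alpha, C, 6), (Orion, C, 6)}.
σ[grade ≠ F]: keep tuples satisfying grade ≠ F → {(Beta, B, 2), (Delta, C, 9), (Orion, D, 7), (Zephyr, B, 3)}
Taking the union: {(Alpha, C, 6), (Beta, B, 2), (Delta, C, 9), (Orion, C, 6), (Orion, D, 7), (Zephyr, B, 3)}
π_{credits} gives {2, 3, 6, 7, 9} (1 duplicate(s) eliminated).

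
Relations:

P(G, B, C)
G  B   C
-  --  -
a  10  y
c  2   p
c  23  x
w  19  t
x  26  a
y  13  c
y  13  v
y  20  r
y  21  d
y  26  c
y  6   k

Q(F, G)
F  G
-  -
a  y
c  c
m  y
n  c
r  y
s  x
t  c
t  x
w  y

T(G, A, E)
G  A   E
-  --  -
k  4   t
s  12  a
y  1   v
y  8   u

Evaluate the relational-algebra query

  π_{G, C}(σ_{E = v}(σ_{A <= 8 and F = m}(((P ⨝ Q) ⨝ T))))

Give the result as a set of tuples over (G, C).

{(y, c), (y, d), (y, k), (y, r), (y, v)}

P ⋈ Q (natural join on G): {(c, 2, p, c), (c, 2, p, n), (c, 2, p, t), (c, 23, x, c), (c, 23, x, n), (c, 23, x, t), (x, 26, a, s), (x, 26, a, t), (y, 13, c, a), (y, 13, c, m), (y, 13, c, r), (y, 13, c, w), (y, 13, v, a), (y, 13, v, m), (y, 13, v, r), (y, 13, v, w), (y, 20, r, a), (y, 20, r, m), (y, 20, r, r), (y, 20, r, w), (y, 21, d, a), (y, 21, d, m), (y, 21, d, r), (y, 21, d, w), (y, 26, c, a), (y, 26, c, m), (y, 26, c, r), (y, 26, c, w), (y, 6, k, a), (y, 6, k, m), (y, 6, k, r), (y, 6, k, w)}
(P ⨝ Q) ⋈ T (natural join on G): {(y, 13, c, a, 1, v), (y, 13, c, a, 8, u), (y, 13, c, m, 1, v), (y, 13, c, m, 8, u), (y, 13, c, r, 1, v), (y, 13, c, r, 8, u), (y, 13, c, w, 1, v), (y, 13, c, w, 8, u), (y, 13, v, a, 1, v), (y, 13, v, a, 8, u), (y, 13, v, m, 1, v), (y, 13, v, m, 8, u), (y, 13, v, r, 1, v), (y, 13, v, r, 8, u), (y, 13, v, w, 1, v), (y, 13, v, w, 8, u), (y, 20, r, a, 1, v), (y, 20, r, a, 8, u), (y, 20, r, m, 1, v), (y, 20, r, m, 8, u), (y, 20, r, r, 1, v), (y, 20, r, r, 8, u), (y, 20, r, w, 1, v), (y, 20, r, w, 8, u), (y, 21, d, a, 1, v), (y, 21, d, a, 8, u), (y, 21, d, m, 1, v), (y, 21, d, m, 8, u), (y, 21, d, r, 1, v), (y, 21, d, r, 8, u), (y, 21, d, w, 1, v), (y, 21, d, w, 8, u), (y, 26, c, a, 1, v), (y, 26, c, a, 8, u), (y, 26, c, m, 1, v), (y, 26, c, m, 8, u), (y, 26, c, r, 1, v), (y, 26, c, r, 8, u), (y, 26, c, w, 1, v), (y, 26, c, w, 8, u), (y, 6, k, a, 1, v), (y, 6, k, a, 8, u), (y, 6, k, m, 1, v), (y, 6, k, m, 8, u), (y, 6, k, r, 1, v), (y, 6, k, r, 8, u), (y, 6, k, w, 1, v), (y, 6, k, w, 8, u)}
σ[A <= 8 and F = m]: keep tuples satisfying A <= 8 and F = m → {(y, 13, c, m, 1, v), (y, 13, c, m, 8, u), (y, 13, v, m, 1, v), (y, 13, v, m, 8, u), (y, 20, r, m, 1, v), (y, 20, r, m, 8, u), (y, 21, d, m, 1, v), (y, 21, d, m, 8, u), (y, 26, c, m, 1, v), (y, 26, c, m, 8, u), (y, 6, k, m, 1, v), (y, 6, k, m, 8, u)}
σ[E = v]: keep tuples satisfying E = v → {(y, 13, c, m, 1, v), (y, 13, v, m, 1, v), (y, 20, r, m, 1, v), (y, 21, d, m, 1, v), (y, 26, c, m, 1, v), (y, 6, k, m, 1, v)}
Keep only column(s) G, C (1 duplicate(s) eliminated): {(y, c), (y, d), (y, k), (y, r), (y, v)}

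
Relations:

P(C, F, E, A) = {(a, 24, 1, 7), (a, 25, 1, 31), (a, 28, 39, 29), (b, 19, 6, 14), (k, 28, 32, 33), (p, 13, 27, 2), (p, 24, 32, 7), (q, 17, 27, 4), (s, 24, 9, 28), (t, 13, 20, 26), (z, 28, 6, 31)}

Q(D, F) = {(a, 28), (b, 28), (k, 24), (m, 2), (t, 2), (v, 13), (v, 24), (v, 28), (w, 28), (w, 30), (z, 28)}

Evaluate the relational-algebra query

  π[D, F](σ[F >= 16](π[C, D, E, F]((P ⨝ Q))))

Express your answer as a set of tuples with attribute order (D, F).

{(a, 28), (b, 28), (k, 24), (v, 24), (v, 28), (w, 28), (z, 28)}

Natural join on F: {(a, 24, 1, 7, k), (a, 24, 1, 7, v), (a, 28, 39, 29, a), (a, 28, 39, 29, b), (a, 28, 39, 29, v), (a, 28, 39, 29, w), (a, 28, 39, 29, z), (k, 28, 32, 33, a), (k, 28, 32, 33, b), (k, 28, 32, 33, v), (k, 28, 32, 33, w), (k, 28, 32, 33, z), (p, 13, 27, 2, v), (p, 24, 32, 7, k), (p, 24, 32, 7, v), (s, 24, 9, 28, k), (s, 24, 9, 28, v), (t, 13, 20, 26, v), (z, 28, 6, 31, a), (z, 28, 6, 31, b), (z, 28, 6, 31, v), (z, 28, 6, 31, w), (z, 28, 6, 31, z)}
π_{C, D, E, F} gives {(a, a, 39, 28), (a, b, 39, 28), (a, k, 1, 24), (a, v, 1, 24), (a, v, 39, 28), (a, w, 39, 28), (a, z, 39, 28), (k, a, 32, 28), (k, b, 32, 28), (k, v, 32, 28), (k, w, 32, 28), (k, z, 32, 28), (p, k, 32, 24), (p, v, 27, 13), (p, v, 32, 24), (s, k, 9, 24), (s, v, 9, 24), (t, v, 20, 13), (z, a, 6, 28), (z, b, 6, 28), (z, v, 6, 28), (z, w, 6, 28), (z, z, 6, 28)}.
σ[F >= 16]: keep tuples satisfying F >= 16 → {(a, a, 39, 28), (a, b, 39, 28), (a, k, 1, 24), (a, v, 1, 24), (a, v, 39, 28), (a, w, 39, 28), (a, z, 39, 28), (k, a, 32, 28), (k, b, 32, 28), (k, v, 32, 28), (k, w, 32, 28), (k, z, 32, 28), (p, k, 32, 24), (p, v, 32, 24), (s, k, 9, 24), (s, v, 9, 24), (z, a, 6, 28), (z, b, 6, 28), (z, v, 6, 28), (z, w, 6, 28), (z, z, 6, 28)}
π_{D, F} gives {(a, 28), (b, 28), (k, 24), (v, 24), (v, 28), (w, 28), (z, 28)} (14 duplicate(s) eliminated).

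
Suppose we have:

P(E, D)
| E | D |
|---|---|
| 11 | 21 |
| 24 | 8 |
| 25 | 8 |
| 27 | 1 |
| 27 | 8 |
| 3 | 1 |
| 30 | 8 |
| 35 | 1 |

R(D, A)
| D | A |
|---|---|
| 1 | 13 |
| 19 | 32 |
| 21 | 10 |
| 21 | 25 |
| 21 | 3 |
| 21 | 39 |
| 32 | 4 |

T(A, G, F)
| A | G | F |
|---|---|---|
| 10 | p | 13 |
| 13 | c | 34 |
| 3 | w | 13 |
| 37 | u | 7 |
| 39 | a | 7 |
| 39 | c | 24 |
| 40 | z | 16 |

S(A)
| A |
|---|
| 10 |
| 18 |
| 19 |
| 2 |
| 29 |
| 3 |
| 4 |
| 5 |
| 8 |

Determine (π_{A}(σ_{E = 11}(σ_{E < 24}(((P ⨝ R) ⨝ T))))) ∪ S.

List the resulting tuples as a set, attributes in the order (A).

{10, 18, 19, 2, 29, 3, 39, 4, 5, 8}

Natural join on D: {(11, 21, 10), (11, 21, 25), (11, 21, 3), (11, 21, 39), (27, 1, 13), (3, 1, 13), (35, 1, 13)}
Natural join on A: {(11, 21, 10, p, 13), (11, 21, 3, w, 13), (11, 21, 39, a, 7), (11, 21, 39, c, 24), (27, 1, 13, c, 34), (3, 1, 13, c, 34), (35, 1, 13, c, 34)}
Selection E < 24: {(11, 21, 10, p, 13), (11, 21, 3, w, 13), (11, 21, 39, a, 7), (11, 21, 39, c, 24), (3, 1, 13, c, 34)}
Selection E = 11: {(11, 21, 10, p, 13), (11, 21, 3, w, 13), (11, 21, 39, a, 7), (11, 21, 39, c, 24)}
Keep only column(s) A (1 duplicate(s) eliminated): {10, 3, 39}
Set union of the two operands is {10, 18, 19, 2, 29, 3, 39, 4, 5, 8}.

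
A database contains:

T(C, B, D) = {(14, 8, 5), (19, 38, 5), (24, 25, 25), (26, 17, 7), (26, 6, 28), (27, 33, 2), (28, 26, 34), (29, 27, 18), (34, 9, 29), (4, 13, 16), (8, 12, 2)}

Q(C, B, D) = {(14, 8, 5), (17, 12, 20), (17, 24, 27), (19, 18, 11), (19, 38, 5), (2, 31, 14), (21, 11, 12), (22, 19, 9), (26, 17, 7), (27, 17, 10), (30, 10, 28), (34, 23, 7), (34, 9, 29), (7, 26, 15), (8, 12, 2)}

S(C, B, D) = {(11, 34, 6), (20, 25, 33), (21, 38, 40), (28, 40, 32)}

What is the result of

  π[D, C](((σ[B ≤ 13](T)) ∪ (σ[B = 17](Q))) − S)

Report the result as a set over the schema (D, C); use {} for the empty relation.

σ[B ≤ 13]: keep tuples satisfying B ≤ 13 → {(14, 8, 5), (26, 6, 28), (34, 9, 29), (4, 13, 16), (8, 12, 2)}
σ[B = 17]: keep tuples satisfying B = 17 → {(26, 17, 7), (27, 17, 10)}
Union: {(14, 8, 5), (26, 6, 28), (34, 9, 29), (4, 13, 16), (8, 12, 2)} with {(26, 17, 7), (27, 17, 10)} → {(14, 8, 5), (26, 17, 7), (26, 6, 28), (27, 17, 10), (34, 9, 29), (4, 13, 16), (8, 12, 2)}
Difference: {(14, 8, 5), (26, 17, 7), (26, 6, 28), (27, 17, 10), (34, 9, 29), (4, 13, 16), (8, 12, 2)} with {(11, 34, 6), (20, 25, 33), (21, 38, 40), (28, 40, 32)} → {(14, 8, 5), (26, 17, 7), (26, 6, 28), (27, 17, 10), (34, 9, 29), (4, 13, 16), (8, 12, 2)}
π[D, C]: project onto (D, C) → {(10, 27), (16, 4), (2, 8), (28, 26), (29, 34), (5, 14), (7, 26)}

{(10, 27), (16, 4), (2, 8), (28, 26), (29, 34), (5, 14), (7, 26)}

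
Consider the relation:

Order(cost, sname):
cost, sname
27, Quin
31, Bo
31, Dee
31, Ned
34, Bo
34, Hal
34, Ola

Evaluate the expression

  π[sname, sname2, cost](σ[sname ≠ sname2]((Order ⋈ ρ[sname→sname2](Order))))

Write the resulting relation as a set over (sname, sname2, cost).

{(Bo, Dee, 31), (Bo, Hal, 34), (Bo, Ned, 31), (Bo, Ola, 34), (Dee, Bo, 31), (Dee, Ned, 31), (Hal, Bo, 34), (Hal, Ola, 34), (Ned, Bo, 31), (Ned, Dee, 31), (Ola, Bo, 34), (Ola, Hal, 34)}

ρ[sname→sname2]: schema becomes (cost, sname2); tuples unchanged.
Natural join on cost: {(27, Quin, Quin), (31, Bo, Bo), (31, Bo, Dee), (31, Bo, Ned), (31, Dee, Bo), (31, Dee, Dee), (31, Dee, Ned), (31, Ned, Bo), (31, Ned, Dee), (31, Ned, Ned), (34, Bo, Bo), (34, Bo, Hal), (34, Bo, Ola), (34, Hal, Bo), (34, Hal, Hal), (34, Hal, Ola), (34, Ola, Bo), (34, Ola, Hal), (34, Ola, Ola)}
Selection sname ≠ sname2: {(31, Bo, Dee), (31, Bo, Ned), (31, Dee, Bo), (31, Dee, Ned), (31, Ned, Bo), (31, Ned, Dee), (34, Bo, Hal), (34, Bo, Ola), (34, Hal, Bo), (34, Hal, Ola), (34, Ola, Bo), (34, Ola, Hal)}
π_{sname, sname2, cost} gives {(Bo, Dee, 31), (Bo, Hal, 34), (Bo, Ned, 31), (Bo, Ola, 34), (Dee, Bo, 31), (Dee, Ned, 31), (Hal, Bo, 34), (Hal, Ola, 34), (Ned, Bo, 31), (Ned, Dee, 31), (Ola, Bo, 34), (Ola, Hal, 34)}.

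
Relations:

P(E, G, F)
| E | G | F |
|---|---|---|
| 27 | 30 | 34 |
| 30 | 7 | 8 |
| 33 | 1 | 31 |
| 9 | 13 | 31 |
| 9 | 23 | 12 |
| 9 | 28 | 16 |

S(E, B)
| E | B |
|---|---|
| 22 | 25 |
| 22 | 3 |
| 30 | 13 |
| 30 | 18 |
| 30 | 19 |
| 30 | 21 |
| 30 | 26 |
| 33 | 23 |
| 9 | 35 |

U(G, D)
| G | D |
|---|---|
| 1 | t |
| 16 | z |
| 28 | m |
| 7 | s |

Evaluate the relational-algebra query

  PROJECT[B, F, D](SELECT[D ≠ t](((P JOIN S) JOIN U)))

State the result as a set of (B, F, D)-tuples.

{(13, 8, s), (18, 8, s), (19, 8, s), (21, 8, s), (26, 8, s), (35, 16, m)}

Natural join on E: {(30, 7, 8, 13), (30, 7, 8, 18), (30, 7, 8, 19), (30, 7, 8, 21), (30, 7, 8, 26), (33, 1, 31, 23), (9, 13, 31, 35), (9, 23, 12, 35), (9, 28, 16, 35)}
Natural join on G: {(30, 7, 8, 13, s), (30, 7, 8, 18, s), (30, 7, 8, 19, s), (30, 7, 8, 21, s), (30, 7, 8, 26, s), (33, 1, 31, 23, t), (9, 28, 16, 35, m)}
Selection D ≠ t: {(30, 7, 8, 13, s), (30, 7, 8, 18, s), (30, 7, 8, 19, s), (30, 7, 8, 21, s), (30, 7, 8, 26, s), (9, 28, 16, 35, m)}
π_{B, F, D} gives {(13, 8, s), (18, 8, s), (19, 8, s), (21, 8, s), (26, 8, s), (35, 16, m)}.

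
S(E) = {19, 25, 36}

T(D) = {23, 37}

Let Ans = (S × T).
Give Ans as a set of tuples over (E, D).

{(19, 23), (19, 37), (25, 23), (25, 37), (36, 23), (36, 37)}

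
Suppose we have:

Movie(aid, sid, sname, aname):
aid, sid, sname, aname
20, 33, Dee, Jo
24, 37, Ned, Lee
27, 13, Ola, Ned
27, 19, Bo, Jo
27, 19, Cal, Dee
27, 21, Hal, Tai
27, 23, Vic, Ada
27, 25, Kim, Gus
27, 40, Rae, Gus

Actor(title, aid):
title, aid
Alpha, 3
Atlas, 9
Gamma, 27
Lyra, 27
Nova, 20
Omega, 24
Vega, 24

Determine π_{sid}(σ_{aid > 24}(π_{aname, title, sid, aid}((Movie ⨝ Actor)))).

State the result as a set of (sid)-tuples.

{13, 19, 21, 23, 25, 40}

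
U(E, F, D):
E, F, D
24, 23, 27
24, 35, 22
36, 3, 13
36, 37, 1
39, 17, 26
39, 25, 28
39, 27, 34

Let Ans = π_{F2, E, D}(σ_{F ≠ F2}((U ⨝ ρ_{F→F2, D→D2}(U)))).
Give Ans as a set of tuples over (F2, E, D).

ρ[F→F2, D→D2]: schema becomes (E, F2, D2); tuples unchanged.
Natural join on E: {(24, 23, 27, 23, 27), (24, 23, 27, 35, 22), (24, 35, 22, 23, 27), (24, 35, 22, 35, 22), (36, 3, 13, 3, 13), (36, 3, 13, 37, 1), (36, 37, 1, 3, 13), (36, 37, 1, 37, 1), (39, 17, 26, 17, 26), (39, 17, 26, 25, 28), (39, 17, 26, 27, 34), (39, 25, 28, 17, 26), (39, 25, 28, 25, 28), (39, 25, 28, 27, 34), (39, 27, 34, 17, 26), (39, 27, 34, 25, 28), (39, 27, 34, 27, 34)}
σ[F ≠ F2]: keep tuples satisfying F ≠ F2 → {(24, 23, 27, 35, 22), (24, 35, 22, 23, 27), (36, 3, 13, 37, 1), (36, 37, 1, 3, 13), (39, 17, 26, 25, 28), (39, 17, 26, 27, 34), (39, 25, 28, 17, 26), (39, 25, 28, 27, 34), (39, 27, 34, 17, 26), (39, 27, 34, 25, 28)}
π[F2, E, D]: project onto (F2, E, D) → {(17, 39, 28), (17, 39, 34), (23, 24, 22), (25, 39, 26), (25, 39, 34), (27, 39, 26), (27, 39, 28), (3, 36, 1), (35, 24, 27), (37, 36, 13)}

{(17, 39, 28), (17, 39, 34), (23, 24, 22), (25, 39, 26), (25, 39, 34), (27, 39, 26), (27, 39, 28), (3, 36, 1), (35, 24, 27), (37, 36, 13)}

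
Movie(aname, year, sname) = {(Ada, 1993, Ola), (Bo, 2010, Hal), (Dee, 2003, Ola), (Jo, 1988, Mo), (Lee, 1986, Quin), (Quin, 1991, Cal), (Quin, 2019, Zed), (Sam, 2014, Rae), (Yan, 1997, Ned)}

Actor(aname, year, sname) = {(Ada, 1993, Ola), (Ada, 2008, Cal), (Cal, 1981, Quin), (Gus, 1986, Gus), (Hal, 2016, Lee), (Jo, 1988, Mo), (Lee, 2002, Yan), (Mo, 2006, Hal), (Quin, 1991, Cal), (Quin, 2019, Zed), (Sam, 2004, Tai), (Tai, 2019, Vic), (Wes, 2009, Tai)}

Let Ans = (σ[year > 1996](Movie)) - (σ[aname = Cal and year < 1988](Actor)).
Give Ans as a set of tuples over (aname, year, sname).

{(Bo, 2010, Hal), (Dee, 2003, Ola), (Quin, 2019, Zed), (Sam, 2014, Rae), (Yan, 1997, Ned)}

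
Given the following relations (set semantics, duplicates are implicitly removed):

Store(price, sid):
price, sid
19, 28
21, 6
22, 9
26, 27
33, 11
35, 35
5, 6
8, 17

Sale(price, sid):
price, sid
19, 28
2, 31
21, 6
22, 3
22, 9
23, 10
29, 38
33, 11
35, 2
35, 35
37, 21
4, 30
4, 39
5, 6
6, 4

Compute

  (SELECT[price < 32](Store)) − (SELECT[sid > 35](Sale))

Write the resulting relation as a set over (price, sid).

Apply σ_{price < 32}; surviving tuples: {(19, 28), (21, 6), (22, 9), (26, 27), (5, 6), (8, 17)}
Apply σ_{sid > 35}; surviving tuples: {(29, 38), (4, 39)}
Difference: {(19, 28), (21, 6), (22, 9), (26, 27), (5, 6), (8, 17)} with {(29, 38), (4, 39)} → {(19, 28), (21, 6), (22, 9), (26, 27), (5, 6), (8, 17)}

{(19, 28), (21, 6), (22, 9), (26, 27), (5, 6), (8, 17)}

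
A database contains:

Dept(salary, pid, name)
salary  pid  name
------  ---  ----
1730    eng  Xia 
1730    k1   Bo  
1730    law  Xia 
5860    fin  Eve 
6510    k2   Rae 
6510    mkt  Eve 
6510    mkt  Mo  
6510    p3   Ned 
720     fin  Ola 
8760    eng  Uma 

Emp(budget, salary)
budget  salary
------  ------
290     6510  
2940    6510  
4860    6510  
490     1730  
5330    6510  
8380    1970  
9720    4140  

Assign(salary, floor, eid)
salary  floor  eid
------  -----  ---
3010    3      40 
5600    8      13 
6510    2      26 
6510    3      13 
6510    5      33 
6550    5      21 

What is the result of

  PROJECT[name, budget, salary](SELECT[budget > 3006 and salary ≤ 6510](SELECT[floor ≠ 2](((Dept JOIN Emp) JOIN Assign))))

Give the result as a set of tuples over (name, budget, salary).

{(Eve, 4860, 6510), (Eve, 5330, 6510), (Mo, 4860, 6510), (Mo, 5330, 6510), (Ned, 4860, 6510), (Ned, 5330, 6510), (Rae, 4860, 6510), (Rae, 5330, 6510)}

Joining Dept and Emp on salary yields {(1730, eng, Xia, 490), (1730, k1, Bo, 490), (1730, law, Xia, 490), (6510, k2, Rae, 290), (6510, k2, Rae, 2940), (6510, k2, Rae, 4860), (6510, k2, Rae, 5330), (6510, mkt, Eve, 290), (6510, mkt, Eve, 2940), (6510, mkt, Eve, 4860), (6510, mkt, Eve, 5330), (6510, mkt, Mo, 290), (6510, mkt, Mo, 2940), (6510, mkt, Mo, 4860), (6510, mkt, Mo, 5330), (6510, p3, Ned, 290), (6510, p3, Ned, 2940), (6510, p3, Ned, 4860), (6510, p3, Ned, 5330)}.
Joining (Dept JOIN Emp) and Assign on salary yields {(6510, k2, Rae, 290, 2, 26), (6510, k2, Rae, 290, 3, 13), (6510, k2, Rae, 290, 5, 33), (6510, k2, Rae, 2940, 2, 26), (6510, k2, Rae, 2940, 3, 13), (6510, k2, Rae, 2940, 5, 33), (6510, k2, Rae, 4860, 2, 26), (6510, k2, Rae, 4860, 3, 13), (6510, k2, Rae, 4860, 5, 33), (6510, k2, Rae, 5330, 2, 26), (6510, k2, Rae, 5330, 3, 13), (6510, k2, Rae, 5330, 5, 33), (6510, mkt, Eve, 290, 2, 26), (6510, mkt, Eve, 290, 3, 13), (6510, mkt, Eve, 290, 5, 33), (6510, mkt, Eve, 2940, 2, 26), (6510, mkt, Eve, 2940, 3, 13), (6510, mkt, Eve, 2940, 5, 33), (6510, mkt, Eve, 4860, 2, 26), (6510, mkt, Eve, 4860, 3, 13), (6510, mkt, Eve, 4860, 5, 33), (6510, mkt, Eve, 5330, 2, 26), (6510, mkt, Eve, 5330, 3, 13), (6510, mkt, Eve, 5330, 5, 33), (6510, mkt, Mo, 290, 2, 26), (6510, mkt, Mo, 290, 3, 13), (6510, mkt, Mo, 290, 5, 33), (6510, mkt, Mo, 2940, 2, 26), (6510, mkt, Mo, 2940, 3, 13), (6510, mkt, Mo, 2940, 5, 33), (6510, mkt, Mo, 4860, 2, 26), (6510, mkt, Mo, 4860, 3, 13), (6510, mkt, Mo, 4860, 5, 33), (6510, mkt, Mo, 5330, 2, 26), (6510, mkt, Mo, 5330, 3, 13), (6510, mkt, Mo, 5330, 5, 33), (6510, p3, Ned, 290, 2, 26), (6510, p3, Ned, 290, 3, 13), (6510, p3, Ned, 290, 5, 33), (6510, p3, Ned, 2940, 2, 26), (6510, p3, Ned, 2940, 3, 13), (6510, p3, Ned, 2940, 5, 33), (6510, p3, Ned, 4860, 2, 26), (6510, p3, Ned, 4860, 3, 13), (6510, p3, Ned, 4860, 5, 33), (6510, p3, Ned, 5330, 2, 26), (6510, p3, Ned, 5330, 3, 13), (6510, p3, Ned, 5330, 5, 33)}.
Filtering on floor ≠ 2 leaves {(6510, k2, Rae, 290, 3, 13), (6510, k2, Rae, 290, 5, 33), (6510, k2, Rae, 2940, 3, 13), (6510, k2, Rae, 2940, 5, 33), (6510, k2, Rae, 4860, 3, 13), (6510, k2, Rae, 4860, 5, 33), (6510, k2, Rae, 5330, 3, 13), (6510, k2, Rae, 5330, 5, 33), (6510, mkt, Eve, 290, 3, 13), (6510, mkt, Eve, 290, 5, 33), (6510, mkt, Eve, 2940, 3, 13), (6510, mkt, Eve, 2940, 5, 33), (6510, mkt, Eve, 4860, 3, 13), (6510, mkt, Eve, 4860, 5, 33), (6510, mkt, Eve, 5330, 3, 13), (6510, mkt, Eve, 5330, 5, 33), (6510, mkt, Mo, 290, 3, 13), (6510, mkt, Mo, 290, 5, 33), (6510, mkt, Mo, 2940, 3, 13), (6510, mkt, Mo, 2940, 5, 33), (6510, mkt, Mo, 4860, 3, 13), (6510, mkt, Mo, 4860, 5, 33), (6510, mkt, Mo, 5330, 3, 13), (6510, mkt, Mo, 5330, 5, 33), (6510, p3, Ned, 290, 3, 13), (6510, p3, Ned, 290, 5, 33), (6510, p3, Ned, 2940, 3, 13), (6510, p3, Ned, 2940, 5, 33), (6510, p3, Ned, 4860, 3, 13), (6510, p3, Ned, 4860, 5, 33), (6510, p3, Ned, 5330, 3, 13), (6510, p3, Ned, 5330, 5, 33)}.
Filtering on budget > 3006 and salary ≤ 6510 leaves {(6510, k2, Rae, 4860, 3, 13), (6510, k2, Rae, 4860, 5, 33), (6510, k2, Rae, 5330, 3, 13), (6510, k2, Rae, 5330, 5, 33), (6510, mkt, Eve, 4860, 3, 13), (6510, mkt, Eve, 4860, 5, 33), (6510, mkt, Eve, 5330, 3, 13), (6510, mkt, Eve, 5330, 5, 33), (6510, mkt, Mo, 4860, 3, 13), (6510, mkt, Mo, 4860, 5, 33), (6510, mkt, Mo, 5330, 3, 13), (6510, mkt, Mo, 5330, 5, 33), (6510, p3, Ned, 4860, 3, 13), (6510, p3, Ned, 4860, 5, 33), (6510, p3, Ned, 5330, 3, 13), (6510, p3, Ned, 5330, 5, 33)}.
Projecting to name, budget, salary (8 duplicate(s) eliminated): {(Eve, 4860, 6510), (Eve, 5330, 6510), (Mo, 4860, 6510), (Mo, 5330, 6510), (Ned, 4860, 6510), (Ned, 5330, 6510), (Rae, 4860, 6510), (Rae, 5330, 6510)}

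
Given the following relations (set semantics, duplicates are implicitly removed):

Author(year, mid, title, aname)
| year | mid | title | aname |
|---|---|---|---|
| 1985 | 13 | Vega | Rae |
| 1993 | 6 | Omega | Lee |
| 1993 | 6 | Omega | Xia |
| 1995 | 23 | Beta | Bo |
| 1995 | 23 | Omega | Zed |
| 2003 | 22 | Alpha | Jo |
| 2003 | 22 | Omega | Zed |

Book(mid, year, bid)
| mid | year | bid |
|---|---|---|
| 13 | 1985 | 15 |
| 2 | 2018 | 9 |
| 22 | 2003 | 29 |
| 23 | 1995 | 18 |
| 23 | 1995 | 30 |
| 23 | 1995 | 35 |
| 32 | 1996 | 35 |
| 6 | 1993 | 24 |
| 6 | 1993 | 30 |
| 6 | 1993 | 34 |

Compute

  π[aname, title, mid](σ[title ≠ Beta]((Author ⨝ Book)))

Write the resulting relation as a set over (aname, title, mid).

Author ⋈ Book (natural join on year, mid): {(1985, 13, Vega, Rae, 15), (1993, 6, Omega, Lee, 24), (1993, 6, Omega, Lee, 30), (1993, 6, Omega, Lee, 34), (1993, 6, Omega, Xia, 24), (1993, 6, Omega, Xia, 30), (1993, 6, Omega, Xia, 34), (1995, 23, Beta, Bo, 18), (1995, 23, Beta, Bo, 30), (1995, 23, Beta, Bo, 35), (1995, 23, Omega, Zed, 18), (1995, 23, Omega, Zed, 30), (1995, 23, Omega, Zed, 35), (2003, 22, Alpha, Jo, 29), (2003, 22, Omega, Zed, 29)}
Selection title ≠ Beta: {(1985, 13, Vega, Rae, 15), (1993, 6, Omega, Lee, 24), (1993, 6, Omega, Lee, 30), (1993, 6, Omega, Lee, 34), (1993, 6, Omega, Xia, 24), (1993, 6, Omega, Xia, 30), (1993, 6, Omega, Xia, 34), (1995, 23, Omega, Zed, 18), (1995, 23, Omega, Zed, 30), (1995, 23, Omega, Zed, 35), (2003, 22, Alpha, Jo, 29), (2003, 22, Omega, Zed, 29)}
Keep only column(s) aname, title, mid (6 duplicate(s) eliminated): {(Jo, Alpha, 22), (Lee, Omega, 6), (Rae, Vega, 13), (Xia, Omega, 6), (Zed, Omega, 22), (Zed, Omega, 23)}

{(Jo, Alpha, 22), (Lee, Omega, 6), (Rae, Vega, 13), (Xia, Omega, 6), (Zed, Omega, 22), (Zed, Omega, 23)}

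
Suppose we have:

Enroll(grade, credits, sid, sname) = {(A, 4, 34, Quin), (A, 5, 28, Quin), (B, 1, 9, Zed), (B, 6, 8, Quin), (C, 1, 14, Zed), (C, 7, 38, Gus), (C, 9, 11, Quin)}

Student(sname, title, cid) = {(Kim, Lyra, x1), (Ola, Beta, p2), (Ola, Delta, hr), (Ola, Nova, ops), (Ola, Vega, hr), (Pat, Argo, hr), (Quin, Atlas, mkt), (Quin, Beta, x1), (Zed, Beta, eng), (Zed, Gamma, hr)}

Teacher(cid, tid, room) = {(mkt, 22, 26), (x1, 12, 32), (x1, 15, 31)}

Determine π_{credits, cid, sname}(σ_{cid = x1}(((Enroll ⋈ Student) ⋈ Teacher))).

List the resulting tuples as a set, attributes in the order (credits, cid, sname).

{(4, x1, Quin), (5, x1, Quin), (6, x1, Quin), (9, x1, Quin)}

Natural join on sname: {(A, 4, 34, Quin, Atlas, mkt), (A, 4, 34, Quin, Beta, x1), (A, 5, 28, Quin, Atlas, mkt), (A, 5, 28, Quin, Beta, x1), (B, 1, 9, Zed, Beta, eng), (B, 1, 9, Zed, Gamma, hr), (B, 6, 8, Quin, Atlas, mkt), (B, 6, 8, Quin, Beta, x1), (C, 1, 14, Zed, Beta, eng), (C, 1, 14, Zed, Gamma, hr), (C, 9, 11, Quin, Atlas, mkt), (C, 9, 11, Quin, Beta, x1)}
Natural join on cid: {(A, 4, 34, Quin, Atlas, mkt, 22, 26), (A, 4, 34, Quin, Beta, x1, 12, 32), (A, 4, 34, Quin, Beta, x1, 15, 31), (A, 5, 28, Quin, Atlas, mkt, 22, 26), (A, 5, 28, Quin, Beta, x1, 12, 32), (A, 5, 28, Quin, Beta, x1, 15, 31), (B, 6, 8, Quin, Atlas, mkt, 22, 26), (B, 6, 8, Quin, Beta, x1, 12, 32), (B, 6, 8, Quin, Beta, x1, 15, 31), (C, 9, 11, Quin, Atlas, mkt, 22, 26), (C, 9, 11, Quin, Beta, x1, 12, 32), (C, 9, 11, Quin, Beta, x1, 15, 31)}
Apply σ_{cid = x1}; surviving tuples: {(A, 4, 34, Quin, Beta, x1, 12, 32), (A, 4, 34, Quin, Beta, x1, 15, 31), (A, 5, 28, Quin, Beta, x1, 12, 32), (A, 5, 28, Quin, Beta, x1, 15, 31), (B, 6, 8, Quin, Beta, x1, 12, 32), (B, 6, 8, Quin, Beta, x1, 15, 31), (C, 9, 11, Quin, Beta, x1, 12, 32), (C, 9, 11, Quin, Beta, x1, 15, 31)}
Projecting to credits, cid, sname (4 duplicate(s) eliminated): {(4, x1, Quin), (5, x1, Quin), (6, x1, Quin), (9, x1, Quin)}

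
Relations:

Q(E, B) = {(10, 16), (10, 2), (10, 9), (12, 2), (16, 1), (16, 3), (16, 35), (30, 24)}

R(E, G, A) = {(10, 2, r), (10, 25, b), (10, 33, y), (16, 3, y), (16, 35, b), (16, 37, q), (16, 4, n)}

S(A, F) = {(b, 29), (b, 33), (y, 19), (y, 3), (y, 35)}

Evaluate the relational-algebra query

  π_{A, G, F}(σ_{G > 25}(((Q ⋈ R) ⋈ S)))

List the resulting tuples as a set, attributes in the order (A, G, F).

{(b, 35, 29), (b, 35, 33), (y, 33, 19), (y, 33, 3), (y, 33, 35)}

Joining Q and R on E yields {(10, 16, 2, r), (10, 16, 25, b), (10, 16, 33, y), (10, 2, 2, r), (10, 2, 25, b), (10, 2, 33, y), (10, 9, 2, r), (10, 9, 25, b), (10, 9, 33, y), (16, 1, 3, y), (16, 1, 35, b), (16, 1, 37, q), (16, 1, 4, n), (16, 3, 3, y), (16, 3, 35, b), (16, 3, 37, q), (16, 3, 4, n), (16, 35, 3, y), (16, 35, 35, b), (16, 35, 37, q), (16, 35, 4, n)}.
Joining (Q ⋈ R) and S on A yields {(10, 16, 25, b, 29), (10, 16, 25, b, 33), (10, 16, 33, y, 19), (10, 16, 33, y, 3), (10, 16, 33, y, 35), (10, 2, 25, b, 29), (10, 2, 25, b, 33), (10, 2, 33, y, 19), (10, 2, 33, y, 3), (10, 2, 33, y, 35), (10, 9, 25, b, 29), (10, 9, 25, b, 33), (10, 9, 33, y, 19), (10, 9, 33, y, 3), (10, 9, 33, y, 35), (16, 1, 3, y, 19), (16, 1, 3, y, 3), (16, 1, 3, y, 35), (16, 1, 35, b, 29), (16, 1, 35, b, 33), (16, 3, 3, y, 19), (16, 3, 3, y, 3), (16, 3, 3, y, 35), (16, 3, 35, b, 29), (16, 3, 35, b, 33), (16, 35, 3, y, 19), (16, 35, 3, y, 3), (16, 35, 3, y, 35), (16, 35, 35, b, 29), (16, 35, 35, b, 33)}.
σ[G > 25]: keep tuples satisfying G > 25 → {(10, 16, 33, y, 19), (10, 16, 33, y, 3), (10, 16, 33, y, 35), (10, 2, 33, y, 19), (10, 2, 33, y, 3), (10, 2, 33, y, 35), (10, 9, 33, y, 19), (10, 9, 33, y, 3), (10, 9, 33, y, 35), (16, 1, 35, b, 29), (16, 1, 35, b, 33), (16, 3, 35, b, 29), (16, 3, 35, b, 33), (16, 35, 35, b, 29), (16, 35, 35, b, 33)}
Keep only column(s) A, G, F (10 duplicate(s) eliminated): {(b, 35, 29), (b, 35, 33), (y, 33, 19), (y, 33, 3), (y, 33, 35)}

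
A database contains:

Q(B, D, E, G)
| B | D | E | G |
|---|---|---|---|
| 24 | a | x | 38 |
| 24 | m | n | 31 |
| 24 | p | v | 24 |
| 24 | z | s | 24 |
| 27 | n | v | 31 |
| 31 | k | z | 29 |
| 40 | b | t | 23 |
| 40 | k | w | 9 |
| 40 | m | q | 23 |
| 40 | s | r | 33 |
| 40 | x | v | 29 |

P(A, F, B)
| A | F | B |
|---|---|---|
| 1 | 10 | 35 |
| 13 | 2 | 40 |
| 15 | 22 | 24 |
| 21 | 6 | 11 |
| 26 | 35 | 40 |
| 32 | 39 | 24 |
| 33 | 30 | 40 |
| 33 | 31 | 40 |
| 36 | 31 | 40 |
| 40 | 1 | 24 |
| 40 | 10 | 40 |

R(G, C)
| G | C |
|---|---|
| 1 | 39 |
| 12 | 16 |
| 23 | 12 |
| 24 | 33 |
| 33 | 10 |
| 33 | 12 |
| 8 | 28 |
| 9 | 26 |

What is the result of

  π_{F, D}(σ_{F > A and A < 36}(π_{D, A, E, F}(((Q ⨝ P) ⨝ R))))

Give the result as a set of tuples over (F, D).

{(22, p), (22, z), (35, b), (35, k), (35, m), (35, s), (39, p), (39, z)}

Q ⋈ P (natural join on B): {(24, a, x, 38, 15, 22), (24, a, x, 38, 32, 39), (24, a, x, 38, 40, 1), (24, m, n, 31, 15, 22), (24, m, n, 31, 32, 39), (24, m, n, 31, 40, 1), (24, p, v, 24, 15, 22), (24, p, v, 24, 32, 39), (24, p, v, 24, 40, 1), (24, z, s, 24, 15, 22), (24, z, s, 24, 32, 39), (24, z, s, 24, 40, 1), (40, b, t, 23, 13, 2), (40, b, t, 23, 26, 35), (40, b, t, 23, 33, 30), (40, b, t, 23, 33, 31), (40, b, t, 23, 36, 31), (40, b, t, 23, 40, 10), (40, k, w, 9, 13, 2), (40, k, w, 9, 26, 35), (40, k, w, 9, 33, 30), (40, k, w, 9, 33, 31), (40, k, w, 9, 36, 31), (40, k, w, 9, 40, 10), (40, m, q, 23, 13, 2), (40, m, q, 23, 26, 35), (40, m, q, 23, 33, 30), (40, m, q, 23, 33, 31), (40, m, q, 23, 36, 31), (40, m, q, 23, 40, 10), (40, s, r, 33, 13, 2), (40, s, r, 33, 26, 35), (40, s, r, 33, 33, 30), (40, s, r, 33, 33, 31), (40, s, r, 33, 36, 31), (40, s, r, 33, 40, 10), (40, x, v, 29, 13, 2), (40, x, v, 29, 26, 35), (40, x, v, 29, 33, 30), (40, x, v, 29, 33, 31), (40, x, v, 29, 36, 31), (40, x, v, 29, 40, 10)}
(Q ⨝ P) ⋈ R (natural join on G): {(24, p, v, 24, 15, 22, 33), (24, p, v, 24, 32, 39, 33), (24, p, v, 24, 40, 1, 33), (24, z, s, 24, 15, 22, 33), (24, z, s, 24, 32, 39, 33), (24, z, s, 24, 40, 1, 33), (40, b, t, 23, 13, 2, 12), (40, b, t, 23, 26, 35, 12), (40, b, t, 23, 33, 30, 12), (40, b, t, 23, 33, 31, 12), (40, b, t, 23, 36, 31, 12), (40, b, t, 23, 40, 10, 12), (40, k, w, 9, 13, 2, 26), (40, k, w, 9, 26, 35, 26), (40, k, w, 9, 33, 30, 26), (40, k, w, 9, 33, 31, 26), (40, k, w, 9, 36, 31, 26), (40, k, w, 9, 40, 10, 26), (40, m, q, 23, 13, 2, 12), (40, m, q, 23, 26, 35, 12), (40, m, q, 23, 33, 30, 12), (40, m, q, 23, 33, 31, 12), (40, m, q, 23, 36, 31, 12), (40, m, q, 23, 40, 10, 12), (40, s, r, 33, 13, 2, 10), (40, s, r, 33, 13, 2, 12), (40, s, r, 33, 26, 35, 10), (40, s, r, 33, 26, 35, 12), (40, s, r, 33, 33, 30, 10), (40, s, r, 33, 33, 30, 12), (40, s, r, 33, 33, 31, 10), (40, s, r, 33, 33, 31, 12), (40, s, r, 33, 36, 31, 10), (40, s, r, 33, 36, 31, 12), (40, s, r, 33, 40, 10, 10), (40, s, r, 33, 40, 10, 12)}
π[D, A, E, F]: project onto (D, A, E, F) (6 duplicate(s) eliminated) → {(b, 13, t, 2), (b, 26, t, 35), (b, 33, t, 30), (b, 33, t, 31), (b, 36, t, 31), (b, 40, t, 10), (k, 13, w, 2), (k, 26, w, 35), (k, 33, w, 30), (k, 33, w, 31), (k, 36, w, 31), (k, 40, w, 10), (m, 13, q, 2), (m, 26, q, 35), (m, 33, q, 30), (m, 33, q, 31), (m, 36, q, 31), (m, 40, q, 10), (p, 15, v, 22), (p, 32, v, 39), (p, 40, v, 1), (s, 13, r, 2), (s, 26, r, 35), (s, 33, r, 30), (s, 33, r, 31), (s, 36, r, 31), (s, 40, r, 10), (z, 15, s, 22), (z, 32, s, 39), (z, 40, s, 1)}
Filtering on F > A and A < 36 leaves {(b, 26, t, 35), (k, 26, w, 35), (m, 26, q, 35), (p, 15, v, 22), (p, 32, v, 39), (s, 26, r, 35), (z, 15, s, 22), (z, 32, s, 39)}.
π[F, D]: project onto (F, D) → {(22, p), (22, z), (35, b), (35, k), (35, m), (35, s), (39, p), (39, z)}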